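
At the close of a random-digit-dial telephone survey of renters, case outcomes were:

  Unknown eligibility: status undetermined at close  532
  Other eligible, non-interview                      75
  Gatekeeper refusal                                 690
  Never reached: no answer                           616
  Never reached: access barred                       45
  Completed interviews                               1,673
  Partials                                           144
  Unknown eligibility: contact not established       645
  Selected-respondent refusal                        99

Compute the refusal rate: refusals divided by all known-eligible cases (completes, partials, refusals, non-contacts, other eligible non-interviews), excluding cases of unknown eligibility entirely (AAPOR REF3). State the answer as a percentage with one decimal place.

23.6%

Declined to participate = 690 + 99 = 789
Never reached = 616 + 45 = 661
Unknown eligibility = 645 + 532 = 1177
Numerator: 789
Denom: 1673 + 144 + 789 + 661 + 75 = 3342
REF3 = 789 / 3342 = 0.2361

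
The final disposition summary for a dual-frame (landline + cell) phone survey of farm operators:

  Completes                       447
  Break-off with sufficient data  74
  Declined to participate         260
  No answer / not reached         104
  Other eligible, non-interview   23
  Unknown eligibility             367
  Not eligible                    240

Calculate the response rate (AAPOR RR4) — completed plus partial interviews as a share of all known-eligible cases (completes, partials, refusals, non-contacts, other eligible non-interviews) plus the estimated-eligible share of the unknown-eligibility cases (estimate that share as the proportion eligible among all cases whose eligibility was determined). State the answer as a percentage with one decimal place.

Top → 447 + 74 = 521
Known eligible → 447 + 74 + 260 + 104 + 23 = 908
e = 908 / (908 + 240) = 908 / 1148 = 0.7909
Eligible share of unknowns → 0.7909 × 367 = 290.26
Denominator → 908 + 290.26 = 1198.26
RR4 = 521 / 1198.26 = 0.4348

43.5%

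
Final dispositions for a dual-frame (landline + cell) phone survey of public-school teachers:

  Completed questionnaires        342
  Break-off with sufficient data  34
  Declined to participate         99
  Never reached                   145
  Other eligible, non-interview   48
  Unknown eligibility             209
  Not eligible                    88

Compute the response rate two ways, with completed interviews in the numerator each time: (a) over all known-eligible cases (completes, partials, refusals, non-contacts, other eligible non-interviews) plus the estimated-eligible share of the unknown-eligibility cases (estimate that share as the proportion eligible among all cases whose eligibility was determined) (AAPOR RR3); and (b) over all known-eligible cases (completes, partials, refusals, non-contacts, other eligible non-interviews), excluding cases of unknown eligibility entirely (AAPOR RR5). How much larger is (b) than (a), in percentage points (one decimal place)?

Num → 342
Determined eligible → 342 + 34 + 99 + 145 + 48 = 668
e = 668 / (668 + 88) = 668 / 756 = 0.8836
e × U → 0.8836 × 209 = 184.67
Base → 668 + 184.67 = 852.67
RR3 = 342 / 852.67 = 0.4011
Base → 342 + 34 + 99 + 145 + 48 = 668
RR5 = 342 / 668 = 0.5120
Difference = 51.20 − 40.11 = 11.09 percentage points

11.1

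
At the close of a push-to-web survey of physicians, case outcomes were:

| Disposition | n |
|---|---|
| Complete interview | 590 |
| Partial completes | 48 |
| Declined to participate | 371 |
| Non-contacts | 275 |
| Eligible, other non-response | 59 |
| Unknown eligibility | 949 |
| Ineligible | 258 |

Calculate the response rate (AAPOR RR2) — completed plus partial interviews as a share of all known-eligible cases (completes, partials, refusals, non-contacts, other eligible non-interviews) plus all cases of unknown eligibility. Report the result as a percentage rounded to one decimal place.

27.8%

Num: 590 + 48 = 638
Denominator: 590 + 48 + 371 + 275 + 59 + 949 = 2292
RR2 = 638 / 2292 = 0.2784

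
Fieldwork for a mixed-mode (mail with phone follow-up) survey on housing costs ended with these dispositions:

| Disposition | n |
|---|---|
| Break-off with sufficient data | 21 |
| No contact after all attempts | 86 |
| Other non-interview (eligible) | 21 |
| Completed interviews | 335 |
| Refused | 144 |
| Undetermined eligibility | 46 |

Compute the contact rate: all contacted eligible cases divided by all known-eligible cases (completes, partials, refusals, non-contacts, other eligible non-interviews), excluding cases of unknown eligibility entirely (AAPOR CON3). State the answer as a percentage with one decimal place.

85.8%

Num → 335 + 21 + 144 + 21 = 521
Denominator → 335 + 21 + 144 + 86 + 21 = 607
CON3 = 521 / 607 = 0.8583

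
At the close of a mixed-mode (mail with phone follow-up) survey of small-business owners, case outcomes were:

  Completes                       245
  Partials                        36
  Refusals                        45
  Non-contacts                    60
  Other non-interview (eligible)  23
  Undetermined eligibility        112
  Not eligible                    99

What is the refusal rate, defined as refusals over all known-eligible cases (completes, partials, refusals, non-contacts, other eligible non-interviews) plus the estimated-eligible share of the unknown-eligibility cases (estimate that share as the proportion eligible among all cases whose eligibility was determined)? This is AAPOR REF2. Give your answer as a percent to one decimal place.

Top: 45
Eligible (known): 245 + 36 + 45 + 60 + 23 = 409
e = 409 / (409 + 99) = 409 / 508 = 0.8051
Eligible share of unknowns: 0.8051 × 112 = 90.17
Denominator: 409 + 90.17 = 499.17
REF2 = 45 / 499.17 = 0.0901

9.0%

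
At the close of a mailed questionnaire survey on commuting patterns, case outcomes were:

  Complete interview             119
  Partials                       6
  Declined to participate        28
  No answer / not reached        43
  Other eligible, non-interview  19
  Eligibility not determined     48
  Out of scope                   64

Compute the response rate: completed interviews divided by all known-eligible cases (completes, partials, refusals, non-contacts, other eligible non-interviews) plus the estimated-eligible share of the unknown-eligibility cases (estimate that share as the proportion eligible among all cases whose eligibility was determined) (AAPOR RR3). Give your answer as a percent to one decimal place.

Num → 119
Known eligible → 119 + 6 + 28 + 43 + 19 = 215
e = 215 / (215 + 64) = 215 / 279 = 0.7706
e × U → 0.7706 × 48 = 36.99
Denom → 215 + 36.99 = 251.99
RR3 = 119 / 251.99 = 0.4722

47.2%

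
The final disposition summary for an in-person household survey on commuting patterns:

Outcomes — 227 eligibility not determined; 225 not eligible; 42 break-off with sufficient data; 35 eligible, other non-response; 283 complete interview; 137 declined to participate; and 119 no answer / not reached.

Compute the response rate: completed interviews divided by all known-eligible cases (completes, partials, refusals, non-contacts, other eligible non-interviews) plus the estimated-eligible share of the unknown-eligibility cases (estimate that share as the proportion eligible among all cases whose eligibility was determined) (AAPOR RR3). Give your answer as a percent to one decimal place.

Num → 283
Eligible (known) → 283 + 42 + 137 + 119 + 35 = 616
e = 616 / (616 + 225) = 616 / 841 = 0.7325
Eligible share of unknowns → 0.7325 × 227 = 166.28
Base → 616 + 166.28 = 782.28
RR3 = 283 / 782.28 = 0.3618

36.2%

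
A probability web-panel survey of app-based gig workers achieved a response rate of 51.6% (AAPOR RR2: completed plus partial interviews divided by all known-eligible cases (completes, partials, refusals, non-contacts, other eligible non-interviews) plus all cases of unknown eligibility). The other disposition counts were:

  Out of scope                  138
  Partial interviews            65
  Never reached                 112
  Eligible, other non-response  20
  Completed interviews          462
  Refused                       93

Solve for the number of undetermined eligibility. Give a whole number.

269

Numerator: 462 + 65 = 527
RR2 = 527 / D = 0.516
D = 527 / 0.516 = 1021.3
Other denominator terms total 752
undetermined eligibility = 1021.3 − 752 ≈ 269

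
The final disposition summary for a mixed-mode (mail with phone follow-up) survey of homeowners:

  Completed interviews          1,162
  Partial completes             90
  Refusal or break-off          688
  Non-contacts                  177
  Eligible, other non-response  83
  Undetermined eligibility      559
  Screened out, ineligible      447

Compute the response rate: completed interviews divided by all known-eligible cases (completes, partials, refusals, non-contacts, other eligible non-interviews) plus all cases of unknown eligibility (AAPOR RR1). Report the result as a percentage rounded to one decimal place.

Numerator: 1162
Denominator: 1162 + 90 + 688 + 177 + 83 + 559 = 2759
RR1 = 1162 / 2759 = 0.4212

42.1%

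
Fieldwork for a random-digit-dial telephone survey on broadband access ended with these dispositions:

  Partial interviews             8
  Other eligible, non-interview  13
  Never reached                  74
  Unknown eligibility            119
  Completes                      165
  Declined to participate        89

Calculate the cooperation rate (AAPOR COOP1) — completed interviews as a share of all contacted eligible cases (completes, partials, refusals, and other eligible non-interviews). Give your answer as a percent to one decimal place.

60.0%

Numerator = 165
Denom = 165 + 8 + 89 + 13 = 275
COOP1 = 165 / 275 = 0.6000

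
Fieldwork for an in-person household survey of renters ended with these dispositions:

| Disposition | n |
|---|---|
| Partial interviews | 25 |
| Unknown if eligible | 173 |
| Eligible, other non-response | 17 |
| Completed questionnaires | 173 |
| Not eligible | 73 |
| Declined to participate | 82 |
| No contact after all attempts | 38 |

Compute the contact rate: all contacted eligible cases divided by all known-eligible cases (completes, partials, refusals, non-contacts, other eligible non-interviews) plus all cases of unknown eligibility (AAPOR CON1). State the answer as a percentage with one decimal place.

58.5%

Top: 173 + 25 + 82 + 17 = 297
Base: 173 + 25 + 82 + 38 + 17 + 173 = 508
CON1 = 297 / 508 = 0.5846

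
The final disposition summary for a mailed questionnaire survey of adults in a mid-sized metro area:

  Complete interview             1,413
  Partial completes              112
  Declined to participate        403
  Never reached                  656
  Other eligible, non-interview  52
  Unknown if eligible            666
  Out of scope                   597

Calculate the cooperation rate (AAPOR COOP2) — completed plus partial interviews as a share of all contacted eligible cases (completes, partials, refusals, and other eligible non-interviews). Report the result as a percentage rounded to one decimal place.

77.0%

Num: 1413 + 112 = 1525
Base: 1413 + 112 + 403 + 52 = 1980
COOP2 = 1525 / 1980 = 0.7702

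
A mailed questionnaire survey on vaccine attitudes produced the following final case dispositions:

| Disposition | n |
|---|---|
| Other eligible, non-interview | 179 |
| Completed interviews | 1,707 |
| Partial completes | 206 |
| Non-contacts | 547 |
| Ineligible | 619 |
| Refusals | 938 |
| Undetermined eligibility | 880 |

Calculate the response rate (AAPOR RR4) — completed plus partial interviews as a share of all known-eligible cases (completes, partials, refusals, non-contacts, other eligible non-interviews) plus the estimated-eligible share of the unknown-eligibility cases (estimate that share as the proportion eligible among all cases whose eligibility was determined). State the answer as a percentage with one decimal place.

44.2%

Top: 1707 + 206 = 1913
Determined eligible: 1707 + 206 + 938 + 547 + 179 = 3577
e = 3577 / (3577 + 619) = 3577 / 4196 = 0.8525
Estimated eligible among unknowns: 0.8525 × 880 = 750.20
Denominator: 3577 + 750.20 = 4327.20
RR4 = 1913 / 4327.20 = 0.4421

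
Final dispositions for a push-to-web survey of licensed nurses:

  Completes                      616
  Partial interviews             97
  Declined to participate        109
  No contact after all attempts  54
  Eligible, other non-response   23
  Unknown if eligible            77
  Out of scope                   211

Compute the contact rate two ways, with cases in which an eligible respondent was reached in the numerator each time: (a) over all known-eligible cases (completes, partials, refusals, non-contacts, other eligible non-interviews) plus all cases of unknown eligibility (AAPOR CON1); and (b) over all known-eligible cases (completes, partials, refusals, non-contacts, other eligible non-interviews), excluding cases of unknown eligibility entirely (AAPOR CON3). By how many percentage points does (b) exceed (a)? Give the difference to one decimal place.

Numerator: 616 + 97 + 109 + 23 = 845
Denom: 616 + 97 + 109 + 54 + 23 + 77 = 976
CON1 = 845 / 976 = 0.8658
Denom: 616 + 97 + 109 + 54 + 23 = 899
CON3 = 845 / 899 = 0.9399
Difference = 93.99 − 86.58 = 7.41 percentage points

7.4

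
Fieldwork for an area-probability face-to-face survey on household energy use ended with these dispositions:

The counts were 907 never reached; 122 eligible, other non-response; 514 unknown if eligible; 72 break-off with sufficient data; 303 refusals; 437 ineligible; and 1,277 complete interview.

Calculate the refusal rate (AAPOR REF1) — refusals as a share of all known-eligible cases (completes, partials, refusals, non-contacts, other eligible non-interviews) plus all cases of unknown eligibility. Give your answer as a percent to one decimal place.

9.5%

Top: 303
Denom: 1277 + 72 + 303 + 907 + 122 + 514 = 3195
REF1 = 303 / 3195 = 0.0948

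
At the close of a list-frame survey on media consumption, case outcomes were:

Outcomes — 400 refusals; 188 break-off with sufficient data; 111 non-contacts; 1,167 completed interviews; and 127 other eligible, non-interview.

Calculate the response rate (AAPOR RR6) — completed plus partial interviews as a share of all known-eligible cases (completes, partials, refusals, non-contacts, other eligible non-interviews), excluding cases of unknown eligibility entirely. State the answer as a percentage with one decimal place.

68.0%

Top = 1167 + 188 = 1355
Base = 1167 + 188 + 400 + 111 + 127 = 1993
RR6 = 1355 / 1993 = 0.6799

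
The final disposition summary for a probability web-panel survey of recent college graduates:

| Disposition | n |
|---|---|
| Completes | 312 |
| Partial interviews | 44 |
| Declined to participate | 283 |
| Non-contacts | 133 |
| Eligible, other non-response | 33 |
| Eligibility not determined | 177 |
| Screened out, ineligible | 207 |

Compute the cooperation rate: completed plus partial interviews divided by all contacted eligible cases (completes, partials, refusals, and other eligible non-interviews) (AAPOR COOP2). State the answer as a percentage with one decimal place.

Num = 312 + 44 = 356
Base = 312 + 44 + 283 + 33 = 672
COOP2 = 356 / 672 = 0.5298

53.0%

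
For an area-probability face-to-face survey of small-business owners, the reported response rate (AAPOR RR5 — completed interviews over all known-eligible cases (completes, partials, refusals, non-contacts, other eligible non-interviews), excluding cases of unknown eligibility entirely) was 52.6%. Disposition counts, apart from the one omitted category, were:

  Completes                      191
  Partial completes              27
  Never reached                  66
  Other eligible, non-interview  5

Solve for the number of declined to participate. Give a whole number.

74

RR5 = 191 / D = 0.526
D = 191 / 0.526 = 363.1
Other denominator terms total 289
declined to participate = 363.1 − 289 ≈ 74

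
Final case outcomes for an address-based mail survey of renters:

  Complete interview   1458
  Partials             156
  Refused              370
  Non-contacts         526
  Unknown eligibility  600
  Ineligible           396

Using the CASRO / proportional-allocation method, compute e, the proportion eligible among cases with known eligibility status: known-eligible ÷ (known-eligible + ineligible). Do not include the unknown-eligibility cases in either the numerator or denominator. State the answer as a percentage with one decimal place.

Determined eligible = 1458 + 156 + 370 + 526 = 2510
e = 2510 / (2510 + 396) = 2510 / 2906 = 0.8637

86.4%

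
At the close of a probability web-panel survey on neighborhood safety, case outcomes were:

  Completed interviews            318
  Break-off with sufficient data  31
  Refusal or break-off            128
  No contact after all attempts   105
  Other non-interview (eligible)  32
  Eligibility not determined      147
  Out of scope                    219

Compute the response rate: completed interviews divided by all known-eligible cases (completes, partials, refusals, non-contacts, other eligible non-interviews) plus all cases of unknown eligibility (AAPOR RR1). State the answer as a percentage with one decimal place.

41.8%

Top → 318
Base → 318 + 31 + 128 + 105 + 32 + 147 = 761
RR1 = 318 / 761 = 0.4179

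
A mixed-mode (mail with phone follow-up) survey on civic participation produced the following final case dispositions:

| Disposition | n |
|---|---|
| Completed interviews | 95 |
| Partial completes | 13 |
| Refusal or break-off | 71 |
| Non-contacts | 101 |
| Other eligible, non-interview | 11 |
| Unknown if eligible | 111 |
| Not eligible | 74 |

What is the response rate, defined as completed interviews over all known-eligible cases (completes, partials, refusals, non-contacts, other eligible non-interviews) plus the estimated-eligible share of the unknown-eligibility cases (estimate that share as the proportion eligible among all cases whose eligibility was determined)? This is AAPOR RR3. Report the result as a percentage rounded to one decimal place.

25.0%

Num → 95
Known eligible → 95 + 13 + 71 + 101 + 11 = 291
e = 291 / (291 + 74) = 291 / 365 = 0.7973
Estimated eligible among unknowns → 0.7973 × 111 = 88.50
Denominator → 291 + 88.50 = 379.50
RR3 = 95 / 379.50 = 0.2503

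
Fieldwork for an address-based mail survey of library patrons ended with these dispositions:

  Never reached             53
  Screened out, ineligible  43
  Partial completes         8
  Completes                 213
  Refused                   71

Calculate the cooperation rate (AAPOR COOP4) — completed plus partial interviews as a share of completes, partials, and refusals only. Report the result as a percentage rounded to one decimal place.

Numerator → 213 + 8 = 221
Denom → 213 + 8 + 71 = 292
COOP4 = 221 / 292 = 0.7568

75.7%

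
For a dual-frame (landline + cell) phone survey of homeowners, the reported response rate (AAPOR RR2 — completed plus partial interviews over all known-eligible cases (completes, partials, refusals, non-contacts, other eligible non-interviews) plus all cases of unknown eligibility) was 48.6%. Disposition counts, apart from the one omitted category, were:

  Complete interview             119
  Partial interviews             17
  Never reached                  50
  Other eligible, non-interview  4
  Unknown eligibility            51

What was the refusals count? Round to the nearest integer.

39

Num = 119 + 17 = 136
RR2 = 136 / D = 0.486
D = 136 / 0.486 = 279.8
Remaining denominator categories sum to 241
refusals = 279.8 − 241 ≈ 39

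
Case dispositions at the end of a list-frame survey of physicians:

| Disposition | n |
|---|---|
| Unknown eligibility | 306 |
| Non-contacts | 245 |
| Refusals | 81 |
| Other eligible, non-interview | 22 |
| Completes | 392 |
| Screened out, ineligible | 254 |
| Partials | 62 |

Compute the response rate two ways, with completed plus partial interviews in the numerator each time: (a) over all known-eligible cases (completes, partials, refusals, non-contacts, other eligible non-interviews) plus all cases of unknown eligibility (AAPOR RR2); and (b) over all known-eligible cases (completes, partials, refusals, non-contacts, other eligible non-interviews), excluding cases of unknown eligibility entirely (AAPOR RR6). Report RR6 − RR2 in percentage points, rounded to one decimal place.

Top: 392 + 62 = 454
Denom: 392 + 62 + 81 + 245 + 22 + 306 = 1108
RR2 = 454 / 1108 = 0.4097
Denom: 392 + 62 + 81 + 245 + 22 = 802
RR6 = 454 / 802 = 0.5661
Difference = 56.61 − 40.97 = 15.64 percentage points

15.6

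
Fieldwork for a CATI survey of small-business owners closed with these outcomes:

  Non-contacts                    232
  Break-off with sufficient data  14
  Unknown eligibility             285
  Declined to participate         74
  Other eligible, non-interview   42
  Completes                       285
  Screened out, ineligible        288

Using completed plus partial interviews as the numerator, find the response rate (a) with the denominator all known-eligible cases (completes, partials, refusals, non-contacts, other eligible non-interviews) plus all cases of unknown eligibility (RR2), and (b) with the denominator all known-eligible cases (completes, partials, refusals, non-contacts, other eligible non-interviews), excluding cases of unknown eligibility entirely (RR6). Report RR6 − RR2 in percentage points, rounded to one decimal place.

Num = 285 + 14 = 299
Denominator = 285 + 14 + 74 + 232 + 42 + 285 = 932
RR2 = 299 / 932 = 0.3208
Denominator = 285 + 14 + 74 + 232 + 42 = 647
RR6 = 299 / 647 = 0.4621
Difference = 46.21 − 32.08 = 14.13 percentage points

14.1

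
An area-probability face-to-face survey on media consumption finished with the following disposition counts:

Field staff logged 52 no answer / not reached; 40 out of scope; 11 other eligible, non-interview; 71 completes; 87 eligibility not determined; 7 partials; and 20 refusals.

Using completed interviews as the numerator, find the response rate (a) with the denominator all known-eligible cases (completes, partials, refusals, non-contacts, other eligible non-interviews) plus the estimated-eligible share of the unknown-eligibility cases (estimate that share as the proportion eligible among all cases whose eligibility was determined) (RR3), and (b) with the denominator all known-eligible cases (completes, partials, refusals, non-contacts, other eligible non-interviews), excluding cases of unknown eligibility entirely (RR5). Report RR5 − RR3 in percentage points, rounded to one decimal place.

13.3

Top = 71
Eligible (known) = 71 + 7 + 20 + 52 + 11 = 161
e = 161 / (161 + 40) = 161 / 201 = 0.8010
Eligible share of unknowns = 0.8010 × 87 = 69.69
Denom = 161 + 69.69 = 230.69
RR3 = 71 / 230.69 = 0.3078
Denom = 71 + 7 + 20 + 52 + 11 = 161
RR5 = 71 / 161 = 0.4410
Difference = 44.10 − 30.78 = 13.32 percentage points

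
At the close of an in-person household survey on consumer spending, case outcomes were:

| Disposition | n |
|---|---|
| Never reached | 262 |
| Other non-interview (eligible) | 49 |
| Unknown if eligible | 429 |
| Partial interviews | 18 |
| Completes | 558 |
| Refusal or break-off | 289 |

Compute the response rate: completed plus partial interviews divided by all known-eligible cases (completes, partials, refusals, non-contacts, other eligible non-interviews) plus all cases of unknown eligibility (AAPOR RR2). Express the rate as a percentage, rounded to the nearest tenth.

35.9%

Numerator: 558 + 18 = 576
Base: 558 + 18 + 289 + 262 + 49 + 429 = 1605
RR2 = 576 / 1605 = 0.3589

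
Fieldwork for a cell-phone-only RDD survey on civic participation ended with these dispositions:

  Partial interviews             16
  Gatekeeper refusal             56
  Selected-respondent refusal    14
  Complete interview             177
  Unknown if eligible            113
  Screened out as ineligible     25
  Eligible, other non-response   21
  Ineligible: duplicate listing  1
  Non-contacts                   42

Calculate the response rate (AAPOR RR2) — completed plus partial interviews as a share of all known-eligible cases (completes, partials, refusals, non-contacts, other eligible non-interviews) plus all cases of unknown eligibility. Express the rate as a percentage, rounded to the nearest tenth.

Refused = 56 + 14 = 70
Ineligible = 25 + 1 = 26
Num → 177 + 16 = 193
Base → 177 + 16 + 70 + 42 + 21 + 113 = 439
RR2 = 193 / 439 = 0.4396

44.0%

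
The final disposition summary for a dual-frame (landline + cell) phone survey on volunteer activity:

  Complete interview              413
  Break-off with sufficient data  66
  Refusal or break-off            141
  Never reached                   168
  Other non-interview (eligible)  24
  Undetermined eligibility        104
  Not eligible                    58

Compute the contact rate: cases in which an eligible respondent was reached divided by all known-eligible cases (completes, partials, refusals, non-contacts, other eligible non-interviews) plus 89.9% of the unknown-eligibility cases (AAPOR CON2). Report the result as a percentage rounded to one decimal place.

71.1%

Top: 413 + 66 + 141 + 24 = 644
Known eligible: 413 + 66 + 141 + 168 + 24 = 812
Estimated eligible among unknowns: 0.8990 × 104 = 93.50
Denominator: 812 + 93.50 = 905.50
CON2 = 644 / 905.50 = 0.7112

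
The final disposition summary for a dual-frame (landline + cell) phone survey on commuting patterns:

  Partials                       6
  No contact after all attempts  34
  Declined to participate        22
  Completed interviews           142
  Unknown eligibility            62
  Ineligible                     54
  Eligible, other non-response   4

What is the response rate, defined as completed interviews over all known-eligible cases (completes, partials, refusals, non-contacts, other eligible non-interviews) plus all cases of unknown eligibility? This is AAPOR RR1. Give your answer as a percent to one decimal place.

Top = 142
Base = 142 + 6 + 22 + 34 + 4 + 62 = 270
RR1 = 142 / 270 = 0.5259

52.6%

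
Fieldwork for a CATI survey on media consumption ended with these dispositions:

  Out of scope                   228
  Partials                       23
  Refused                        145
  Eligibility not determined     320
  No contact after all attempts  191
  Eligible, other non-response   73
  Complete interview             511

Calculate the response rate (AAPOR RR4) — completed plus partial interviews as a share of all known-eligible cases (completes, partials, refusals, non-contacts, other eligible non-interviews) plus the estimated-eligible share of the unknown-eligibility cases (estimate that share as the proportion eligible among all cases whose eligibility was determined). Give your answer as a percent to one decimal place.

Top = 511 + 23 = 534
Eligible (known) = 511 + 23 + 145 + 191 + 73 = 943
e = 943 / (943 + 228) = 943 / 1171 = 0.8053
Estimated eligible among unknowns = 0.8053 × 320 = 257.70
Denom = 943 + 257.70 = 1200.70
RR4 = 534 / 1200.70 = 0.4447

44.5%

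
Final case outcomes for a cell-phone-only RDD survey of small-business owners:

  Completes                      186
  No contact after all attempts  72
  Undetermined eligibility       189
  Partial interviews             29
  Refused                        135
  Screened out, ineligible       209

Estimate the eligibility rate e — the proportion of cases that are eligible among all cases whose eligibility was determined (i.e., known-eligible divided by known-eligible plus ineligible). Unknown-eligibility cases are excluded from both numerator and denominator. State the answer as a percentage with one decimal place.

Determined eligible → 186 + 29 + 135 + 72 = 422
e = 422 / (422 + 209) = 422 / 631 = 0.6688

66.9%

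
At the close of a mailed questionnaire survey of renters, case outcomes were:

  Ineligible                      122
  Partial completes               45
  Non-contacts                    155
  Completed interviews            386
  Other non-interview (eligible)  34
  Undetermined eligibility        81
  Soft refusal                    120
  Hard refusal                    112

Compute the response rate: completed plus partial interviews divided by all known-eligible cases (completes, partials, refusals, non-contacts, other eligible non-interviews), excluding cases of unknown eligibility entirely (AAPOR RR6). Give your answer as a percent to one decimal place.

50.6%

Declined to participate = 112 + 120 = 232
Numerator = 386 + 45 = 431
Denominator = 386 + 45 + 232 + 155 + 34 = 852
RR6 = 431 / 852 = 0.5059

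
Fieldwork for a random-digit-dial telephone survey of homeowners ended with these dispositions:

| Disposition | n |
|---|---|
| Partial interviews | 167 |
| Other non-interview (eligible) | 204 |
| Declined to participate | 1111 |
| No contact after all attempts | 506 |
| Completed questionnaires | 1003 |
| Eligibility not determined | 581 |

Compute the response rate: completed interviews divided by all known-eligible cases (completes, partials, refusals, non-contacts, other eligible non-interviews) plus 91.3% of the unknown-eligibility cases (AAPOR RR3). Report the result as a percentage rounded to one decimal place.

28.5%

Top → 1003
Eligible (known) → 1003 + 167 + 1111 + 506 + 204 = 2991
Estimated eligible among unknowns → 0.9130 × 581 = 530.45
Base → 2991 + 530.45 = 3521.45
RR3 = 1003 / 3521.45 = 0.2848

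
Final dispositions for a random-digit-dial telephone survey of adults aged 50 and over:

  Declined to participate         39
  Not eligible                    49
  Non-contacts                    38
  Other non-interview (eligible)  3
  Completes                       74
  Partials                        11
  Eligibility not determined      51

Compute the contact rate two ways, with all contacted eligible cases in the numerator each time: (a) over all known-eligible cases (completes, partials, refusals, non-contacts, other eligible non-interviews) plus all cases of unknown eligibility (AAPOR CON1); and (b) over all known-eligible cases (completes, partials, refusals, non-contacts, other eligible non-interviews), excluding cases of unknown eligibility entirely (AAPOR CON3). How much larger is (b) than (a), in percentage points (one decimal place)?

Numerator = 74 + 11 + 39 + 3 = 127
Base = 74 + 11 + 39 + 38 + 3 + 51 = 216
CON1 = 127 / 216 = 0.5880
Base = 74 + 11 + 39 + 38 + 3 = 165
CON3 = 127 / 165 = 0.7697
Difference = 76.97 − 58.80 = 18.17 percentage points

18.2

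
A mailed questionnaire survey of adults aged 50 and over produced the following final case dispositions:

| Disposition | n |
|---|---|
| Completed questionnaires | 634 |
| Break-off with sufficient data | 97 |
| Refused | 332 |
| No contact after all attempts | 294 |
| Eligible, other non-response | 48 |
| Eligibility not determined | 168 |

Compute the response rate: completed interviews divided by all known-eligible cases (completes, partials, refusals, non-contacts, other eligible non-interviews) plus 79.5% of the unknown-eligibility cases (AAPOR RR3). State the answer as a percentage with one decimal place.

41.2%

Numerator = 634
Known eligible = 634 + 97 + 332 + 294 + 48 = 1405
Eligible share of unknowns = 0.7950 × 168 = 133.56
Denom = 1405 + 133.56 = 1538.56
RR3 = 634 / 1538.56 = 0.4121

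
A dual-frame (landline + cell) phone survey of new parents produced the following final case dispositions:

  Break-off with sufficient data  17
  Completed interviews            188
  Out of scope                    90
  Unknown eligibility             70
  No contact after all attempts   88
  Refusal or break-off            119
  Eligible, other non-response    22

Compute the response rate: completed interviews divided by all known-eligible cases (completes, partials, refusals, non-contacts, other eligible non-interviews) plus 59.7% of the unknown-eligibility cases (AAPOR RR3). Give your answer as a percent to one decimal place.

39.5%

Numerator = 188
Eligible (known) = 188 + 17 + 119 + 88 + 22 = 434
Eligible share of unknowns = 0.5970 × 70 = 41.79
Denominator = 434 + 41.79 = 475.79
RR3 = 188 / 475.79 = 0.3951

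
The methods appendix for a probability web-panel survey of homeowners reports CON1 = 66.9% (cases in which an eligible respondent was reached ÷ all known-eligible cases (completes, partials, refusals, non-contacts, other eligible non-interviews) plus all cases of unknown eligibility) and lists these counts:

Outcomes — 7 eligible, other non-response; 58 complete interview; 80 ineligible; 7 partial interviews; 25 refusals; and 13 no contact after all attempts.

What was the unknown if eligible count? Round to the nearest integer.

35

Num → 58 + 7 + 25 + 7 = 97
CON1 = 97 / D = 0.669
D = 97 / 0.669 = 145.0
Remaining denominator categories sum to 110
unknown if eligible = 145.0 − 110 ≈ 35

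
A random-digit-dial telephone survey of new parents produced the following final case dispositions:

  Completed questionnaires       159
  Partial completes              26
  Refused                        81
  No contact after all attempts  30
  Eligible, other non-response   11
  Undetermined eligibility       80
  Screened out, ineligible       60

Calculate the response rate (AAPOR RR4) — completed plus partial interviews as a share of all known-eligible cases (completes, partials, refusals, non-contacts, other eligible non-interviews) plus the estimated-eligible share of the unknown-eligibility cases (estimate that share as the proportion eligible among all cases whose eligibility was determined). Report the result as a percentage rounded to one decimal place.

49.5%

Numerator → 159 + 26 = 185
Eligible (known) → 159 + 26 + 81 + 30 + 11 = 307
e = 307 / (307 + 60) = 307 / 367 = 0.8365
Eligible share of unknowns → 0.8365 × 80 = 66.92
Denominator → 307 + 66.92 = 373.92
RR4 = 185 / 373.92 = 0.4948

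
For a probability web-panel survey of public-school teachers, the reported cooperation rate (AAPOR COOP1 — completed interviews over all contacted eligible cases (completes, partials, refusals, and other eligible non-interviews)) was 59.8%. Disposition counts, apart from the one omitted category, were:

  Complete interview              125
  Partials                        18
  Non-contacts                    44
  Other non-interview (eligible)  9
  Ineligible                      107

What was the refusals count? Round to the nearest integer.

57

COOP1 = 125 / D = 0.598
D = 125 / 0.598 = 209.0
Rest of base = 152
refusals = 209.0 − 152 ≈ 57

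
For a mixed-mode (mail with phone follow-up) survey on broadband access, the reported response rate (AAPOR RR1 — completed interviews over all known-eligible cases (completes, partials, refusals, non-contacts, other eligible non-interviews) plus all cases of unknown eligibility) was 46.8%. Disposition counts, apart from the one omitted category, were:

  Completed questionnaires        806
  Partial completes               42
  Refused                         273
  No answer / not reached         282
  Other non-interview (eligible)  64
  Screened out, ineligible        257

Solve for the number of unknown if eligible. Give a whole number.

RR1 = 806 / D = 0.468
D = 806 / 0.468 = 1722.2
Other denominator terms total 1467
unknown if eligible = 1722.2 − 1467 ≈ 255

255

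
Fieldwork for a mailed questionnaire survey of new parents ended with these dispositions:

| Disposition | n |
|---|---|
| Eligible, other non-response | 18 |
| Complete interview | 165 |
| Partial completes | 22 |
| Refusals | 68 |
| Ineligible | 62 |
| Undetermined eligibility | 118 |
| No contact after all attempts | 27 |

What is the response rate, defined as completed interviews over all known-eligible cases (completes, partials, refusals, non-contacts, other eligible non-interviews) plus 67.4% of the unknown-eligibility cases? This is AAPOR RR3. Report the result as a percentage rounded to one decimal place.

Numerator → 165
Determined eligible → 165 + 22 + 68 + 27 + 18 = 300
Estimated eligible among unknowns → 0.6740 × 118 = 79.53
Denom → 300 + 79.53 = 379.53
RR3 = 165 / 379.53 = 0.4347

43.5%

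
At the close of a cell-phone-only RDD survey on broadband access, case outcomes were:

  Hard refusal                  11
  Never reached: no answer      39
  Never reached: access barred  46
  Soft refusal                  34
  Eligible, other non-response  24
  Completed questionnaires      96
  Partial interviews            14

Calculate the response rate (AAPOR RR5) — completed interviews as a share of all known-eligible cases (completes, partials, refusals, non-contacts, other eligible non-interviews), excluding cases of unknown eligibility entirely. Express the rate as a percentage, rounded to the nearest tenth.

36.4%

Refusals = 11 + 34 = 45
No contact after all attempts = 39 + 46 = 85
Num → 96
Denom → 96 + 14 + 45 + 85 + 24 = 264
RR5 = 96 / 264 = 0.3636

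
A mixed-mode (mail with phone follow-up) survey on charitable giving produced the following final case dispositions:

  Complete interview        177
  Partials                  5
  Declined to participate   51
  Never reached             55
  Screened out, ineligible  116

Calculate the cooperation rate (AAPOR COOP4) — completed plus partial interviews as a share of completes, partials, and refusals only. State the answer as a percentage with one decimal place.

Top: 177 + 5 = 182
Denom: 177 + 5 + 51 = 233
COOP4 = 182 / 233 = 0.7811

78.1%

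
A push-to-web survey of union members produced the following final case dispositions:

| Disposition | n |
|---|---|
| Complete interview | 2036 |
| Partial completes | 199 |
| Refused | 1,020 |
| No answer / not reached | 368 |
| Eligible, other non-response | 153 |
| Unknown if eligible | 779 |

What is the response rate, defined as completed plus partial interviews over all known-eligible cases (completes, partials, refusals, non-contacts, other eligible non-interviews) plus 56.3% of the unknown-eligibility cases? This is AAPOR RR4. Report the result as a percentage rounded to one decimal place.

53.0%

Num = 2036 + 199 = 2235
Known eligible = 2036 + 199 + 1020 + 368 + 153 = 3776
Eligible share of unknowns = 0.5630 × 779 = 438.58
Denominator = 3776 + 438.58 = 4214.58
RR4 = 2235 / 4214.58 = 0.5303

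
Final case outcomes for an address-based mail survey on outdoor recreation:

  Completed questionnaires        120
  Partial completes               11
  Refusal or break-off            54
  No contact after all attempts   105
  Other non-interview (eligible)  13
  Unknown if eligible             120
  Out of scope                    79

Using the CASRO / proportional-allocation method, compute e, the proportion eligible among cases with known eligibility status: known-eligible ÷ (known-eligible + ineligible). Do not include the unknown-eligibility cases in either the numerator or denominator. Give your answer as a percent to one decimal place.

79.3%

Known eligible = 120 + 11 + 54 + 105 + 13 = 303
e = 303 / (303 + 79) = 303 / 382 = 0.7932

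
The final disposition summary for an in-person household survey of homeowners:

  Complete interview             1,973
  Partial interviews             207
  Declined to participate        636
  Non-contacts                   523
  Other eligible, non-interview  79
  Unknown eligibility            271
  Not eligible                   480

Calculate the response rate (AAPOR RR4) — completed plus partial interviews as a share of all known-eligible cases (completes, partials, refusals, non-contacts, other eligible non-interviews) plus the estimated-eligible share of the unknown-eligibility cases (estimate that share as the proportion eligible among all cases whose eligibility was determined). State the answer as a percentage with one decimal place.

Top: 1973 + 207 = 2180
Known eligible: 1973 + 207 + 636 + 523 + 79 = 3418
e = 3418 / (3418 + 480) = 3418 / 3898 = 0.8769
Estimated eligible among unknowns: 0.8769 × 271 = 237.64
Base: 3418 + 237.64 = 3655.64
RR4 = 2180 / 3655.64 = 0.5963

59.6%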